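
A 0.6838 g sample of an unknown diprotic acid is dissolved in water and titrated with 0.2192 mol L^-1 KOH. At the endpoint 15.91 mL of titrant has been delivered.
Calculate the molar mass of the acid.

n(KOH) = 0.01591 L × 0.2192 mol/L = 3.487 × 10^-3 mol
From the 1:2 ratio, n(H2A) = 1/2 × 3.487 × 10^-3 = 1.744 × 10^-3 mol
M = m / n = 0.6838 g / 1.744 × 10^-3 mol = 392.1 g/mol

392.1 g/mol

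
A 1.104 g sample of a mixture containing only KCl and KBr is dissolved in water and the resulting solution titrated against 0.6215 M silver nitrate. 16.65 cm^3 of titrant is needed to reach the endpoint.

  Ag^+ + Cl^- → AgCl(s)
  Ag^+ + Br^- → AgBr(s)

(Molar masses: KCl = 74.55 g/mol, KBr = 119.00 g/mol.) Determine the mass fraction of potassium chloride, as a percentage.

19.36 %

n(AgNO3) = 0.01665 × 0.6215 = 0.01035 mol
Let x = n(KCl), y = n(KBr).
Titrant: 1x + 1y = 0.01035;  mass: 74.55x + 119.00y = 1.104
Solving, x = 2.866 × 10^-3 mol, y = 7.482 × 10^-3 mol
mass of KCl = 2.866 × 10^-3 × 74.55 = 0.2137 g
% KCl = 0.2137 / 1.104 × 100 = 19.36 %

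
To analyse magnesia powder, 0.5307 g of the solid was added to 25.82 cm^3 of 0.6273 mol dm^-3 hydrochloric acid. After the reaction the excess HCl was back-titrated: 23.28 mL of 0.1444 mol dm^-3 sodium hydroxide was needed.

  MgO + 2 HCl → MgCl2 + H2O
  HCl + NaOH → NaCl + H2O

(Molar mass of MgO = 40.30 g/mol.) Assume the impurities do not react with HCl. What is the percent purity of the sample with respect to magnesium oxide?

n(HCl) added = 0.02582 × 0.6273 = 0.01620 mol
n(NaOH) used in back-titration = 0.02328 × 0.1444 = 3.362 × 10^-3 mol
n(HCl) left over = 3.362 × 10^-3 mol (1:1 ratio)
n(HCl) consumed by analyte = 0.01620 − 3.362 × 10^-3 = 0.01284 mol
From the 1:2 ratio, n(MgO) = 1/2 × 0.01284 = 6.418 × 10^-3 mol
mass of MgO = 6.418 × 10^-3 × 40.30 = 0.2586 g
% MgO = 0.2586 / 0.5307 × 100 = 48.73 %

48.73 %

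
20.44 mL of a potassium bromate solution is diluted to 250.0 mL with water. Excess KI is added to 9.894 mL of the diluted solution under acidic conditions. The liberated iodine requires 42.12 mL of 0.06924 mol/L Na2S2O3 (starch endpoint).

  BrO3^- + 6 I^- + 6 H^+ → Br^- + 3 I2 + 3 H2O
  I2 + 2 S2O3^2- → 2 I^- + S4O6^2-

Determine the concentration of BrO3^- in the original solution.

n(S2O3^2-) = 0.04212 × 0.06924 = 2.916 × 10^-3 mol
n(I2) = n(S2O3^2-)/2 = 1.458 × 10^-3 mol
From the 1:3 ratio, n(BrO3^-) in the aliquot = 1/3 × 1.458 × 10^-3 = 4.861 × 10^-4 mol
[BrO3^-]_dilute = 4.861 × 10^-4 / 0.009894 = 0.04913 mol/L
[BrO3^-]_original = 0.04913 × 250.0/20.44 = 0.6009 mol/L

0.6009 mol/L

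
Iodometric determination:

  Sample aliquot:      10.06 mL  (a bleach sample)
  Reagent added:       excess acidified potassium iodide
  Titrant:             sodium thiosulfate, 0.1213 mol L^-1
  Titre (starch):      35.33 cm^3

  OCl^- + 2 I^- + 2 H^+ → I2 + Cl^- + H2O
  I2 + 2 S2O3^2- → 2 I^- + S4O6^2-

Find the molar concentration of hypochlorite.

n(S2O3^2-) = 0.03533 × 0.1213 = 4.286 × 10^-3 mol
n(I2) = n(S2O3^2-)/2 = 2.143 × 10^-3 mol
n(OCl^-) in the aliquot = 2.143 × 10^-3 mol (1:1 ratio)
[OCl^-] = 2.143 × 10^-3 / 0.01006 = 0.2130 mol/L

0.2130 mol/L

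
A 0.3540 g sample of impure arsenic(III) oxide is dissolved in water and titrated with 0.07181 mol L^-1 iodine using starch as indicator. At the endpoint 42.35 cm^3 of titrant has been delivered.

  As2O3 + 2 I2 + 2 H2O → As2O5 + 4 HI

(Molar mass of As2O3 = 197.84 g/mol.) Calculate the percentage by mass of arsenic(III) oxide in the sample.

n(I2) = 0.04235 L × 0.07181 mol/L = 3.041 × 10^-3 mol
From the 1:2 ratio, n(As2O3) = 1/2 × 3.041 × 10^-3 = 1.521 × 10^-3 mol
mass of As2O3 = 1.521 × 10^-3 × 197.84 g/mol = 0.3008 g
% As2O3 = 0.3008 / 0.3540 × 100 = 84.98 %

84.98 %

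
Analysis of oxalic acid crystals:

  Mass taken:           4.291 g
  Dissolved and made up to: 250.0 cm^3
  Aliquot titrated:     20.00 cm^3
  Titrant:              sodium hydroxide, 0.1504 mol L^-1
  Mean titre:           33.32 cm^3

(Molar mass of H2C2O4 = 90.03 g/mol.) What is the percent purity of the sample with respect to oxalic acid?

65.71 %

H2C2O4 + 2 NaOH → Na2C2O4 + 2 H2O
n(NaOH) per titration = 0.03332 × 0.1504 = 5.011 × 10^-3 mol
From the 1:2 ratio, n(H2C2O4) in each aliquot = 1/2 × 5.011 × 10^-3 = 2.506 × 10^-3 mol
n(H2C2O4) in the whole flask = 2.506 × 10^-3 × 250.0/20.00 = 0.03132 mol
mass of H2C2O4 = 0.03132 × 90.03 = 2.820 g
% H2C2O4 = 2.820 / 4.291 × 100 = 65.71 %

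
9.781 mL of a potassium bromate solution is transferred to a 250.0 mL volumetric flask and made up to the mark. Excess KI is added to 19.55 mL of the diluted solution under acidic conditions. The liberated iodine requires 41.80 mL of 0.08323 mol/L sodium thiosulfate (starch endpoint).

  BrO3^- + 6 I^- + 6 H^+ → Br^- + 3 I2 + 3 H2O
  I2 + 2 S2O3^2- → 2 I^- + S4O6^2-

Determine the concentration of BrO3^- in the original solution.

0.7581 mol/L

n(S2O3^2-) = 0.04180 × 0.08323 = 3.479 × 10^-3 mol
n(I2) = n(S2O3^2-)/2 = 1.740 × 10^-3 mol
From the 1:3 ratio, n(BrO3^-) in the aliquot = 1/3 × 1.740 × 10^-3 = 5.798 × 10^-4 mol
[BrO3^-]_dilute = 5.798 × 10^-4 / 0.01955 = 0.02966 mol/L
[BrO3^-]_original = 0.02966 × 250.0/9.781 = 0.7581 mol/L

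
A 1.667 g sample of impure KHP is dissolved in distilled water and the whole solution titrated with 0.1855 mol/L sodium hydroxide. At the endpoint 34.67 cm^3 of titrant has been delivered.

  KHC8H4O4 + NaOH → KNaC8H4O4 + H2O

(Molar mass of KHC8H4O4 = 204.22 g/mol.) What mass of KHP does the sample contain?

n(NaOH) = 0.03467 L × 0.1855 mol/L = 6.431 × 10^-3 mol
n(KHC8H4O4) = 6.431 × 10^-3 mol (1:1 ratio)
mass of KHC8H4O4 = 6.431 × 10^-3 × 204.22 g/mol = 1.313 g

1.313 g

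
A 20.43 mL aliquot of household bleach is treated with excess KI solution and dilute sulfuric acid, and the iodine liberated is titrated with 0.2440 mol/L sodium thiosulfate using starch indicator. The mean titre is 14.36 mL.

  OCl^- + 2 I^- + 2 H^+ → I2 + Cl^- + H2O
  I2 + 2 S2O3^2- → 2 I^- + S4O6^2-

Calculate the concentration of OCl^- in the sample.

n(S2O3^2-) = 0.01436 × 0.2440 = 3.504 × 10^-3 mol
n(I2) = n(S2O3^2-)/2 = 1.752 × 10^-3 mol
n(OCl^-) in the aliquot = 1.752 × 10^-3 mol (1:1 ratio)
[OCl^-] = 1.752 × 10^-3 / 0.02043 = 0.08575 mol/L

0.08575 mol/L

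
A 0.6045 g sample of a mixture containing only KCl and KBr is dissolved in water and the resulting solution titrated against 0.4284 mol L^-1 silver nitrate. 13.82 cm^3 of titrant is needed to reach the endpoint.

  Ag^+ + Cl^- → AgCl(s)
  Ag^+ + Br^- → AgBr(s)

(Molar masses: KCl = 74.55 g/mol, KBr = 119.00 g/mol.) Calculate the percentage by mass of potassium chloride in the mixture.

n(AgNO3) = 0.01382 × 0.4284 = 5.920 × 10^-3 mol
Let x = n(KCl), y = n(KBr).
Titrant: 1x + 1y = 5.920 × 10^-3;  mass: 74.55x + 119.00y = 0.6045
Solving, x = 2.251 × 10^-3 mol, y = 3.670 × 10^-3 mol
mass of KCl = 2.251 × 10^-3 × 74.55 = 0.1678 g
% KCl = 0.1678 / 0.6045 × 100 = 27.76 %

27.76 %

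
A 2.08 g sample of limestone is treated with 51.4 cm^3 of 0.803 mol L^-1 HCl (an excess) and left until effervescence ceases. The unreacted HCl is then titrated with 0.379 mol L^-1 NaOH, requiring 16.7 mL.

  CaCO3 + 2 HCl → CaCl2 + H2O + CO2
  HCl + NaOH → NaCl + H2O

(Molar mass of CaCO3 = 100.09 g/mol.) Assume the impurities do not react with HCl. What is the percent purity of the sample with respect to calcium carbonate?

n(HCl) added = 0.0514 × 0.803 = 0.0413 mol
n(NaOH) used in back-titration = 0.0167 × 0.379 = 6.33 × 10^-3 mol
n(HCl) left over = 6.33 × 10^-3 mol (1:1 ratio)
n(HCl) consumed by analyte = 0.0413 − 6.33 × 10^-3 = 0.0349 mol
From the 1:2 ratio, n(CaCO3) = 1/2 × 0.0349 = 0.0175 mol
mass of CaCO3 = 0.0175 × 100.09 = 1.75 g
% CaCO3 = 1.75 / 2.08 × 100 = 84.1 %

84.1 %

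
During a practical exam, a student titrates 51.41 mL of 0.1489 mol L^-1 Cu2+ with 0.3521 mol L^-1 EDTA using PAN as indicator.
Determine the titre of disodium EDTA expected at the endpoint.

21.74 mL

Cu^2+ + EDTA^4- → [Cu(EDTA)]^2-
n(Cu2+) = 0.05141 L × 0.1489 mol/L = 7.655 × 10^-3 mol
n(EDTA) = 7.655 × 10^-3 mol (1:1 stoichiometry)
V(EDTA) = 7.655 × 10^-3 mol / 0.3521 mol/L = 0.02174 L = 21.74 mL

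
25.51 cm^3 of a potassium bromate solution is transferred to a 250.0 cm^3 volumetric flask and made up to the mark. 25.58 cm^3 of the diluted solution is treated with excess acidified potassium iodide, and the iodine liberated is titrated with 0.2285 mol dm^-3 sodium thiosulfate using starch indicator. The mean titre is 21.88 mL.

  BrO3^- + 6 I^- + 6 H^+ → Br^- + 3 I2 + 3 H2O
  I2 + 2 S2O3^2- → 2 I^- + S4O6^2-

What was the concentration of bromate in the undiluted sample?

0.3192 mol/L

n(S2O3^2-) = 0.02188 × 0.2285 = 5.000 × 10^-3 mol
n(I2) = n(S2O3^2-)/2 = 2.500 × 10^-3 mol
From the 1:3 ratio, n(BrO3^-) in the aliquot = 1/3 × 2.500 × 10^-3 = 8.333 × 10^-4 mol
[BrO3^-]_dilute = 8.333 × 10^-4 / 0.02558 = 0.03257 mol/L
[BrO3^-]_original = 0.03257 × 250.0/25.51 = 0.3192 mol/L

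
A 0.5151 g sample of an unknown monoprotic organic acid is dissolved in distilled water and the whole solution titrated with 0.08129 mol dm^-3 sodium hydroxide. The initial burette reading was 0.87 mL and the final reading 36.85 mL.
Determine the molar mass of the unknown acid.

176.1 g/mol

n(NaOH) = 0.03598 L × 0.08129 mol/L = 2.925 × 10^-3 mol
n(HA) = 2.925 × 10^-3 mol (1:1 ratio)
M = m / n = 0.5151 g / 2.925 × 10^-3 mol = 176.1 g/mol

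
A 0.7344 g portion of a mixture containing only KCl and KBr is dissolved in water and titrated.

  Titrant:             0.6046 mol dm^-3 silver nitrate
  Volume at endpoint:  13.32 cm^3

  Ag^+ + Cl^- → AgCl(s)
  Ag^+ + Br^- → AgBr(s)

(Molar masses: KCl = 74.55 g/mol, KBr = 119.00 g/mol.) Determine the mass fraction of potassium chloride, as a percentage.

51.14 %

n(AgNO3) = 0.01332 × 0.6046 = 8.053 × 10^-3 mol
Let x = n(KCl), y = n(KBr).
Titrant: 1x + 1y = 8.053 × 10^-3;  mass: 74.55x + 119.00y = 0.7344
Solving, x = 5.038 × 10^-3 mol, y = 3.015 × 10^-3 mol
mass of KCl = 5.038 × 10^-3 × 74.55 = 0.3756 g
% KCl = 0.3756 / 0.7344 × 100 = 51.14 %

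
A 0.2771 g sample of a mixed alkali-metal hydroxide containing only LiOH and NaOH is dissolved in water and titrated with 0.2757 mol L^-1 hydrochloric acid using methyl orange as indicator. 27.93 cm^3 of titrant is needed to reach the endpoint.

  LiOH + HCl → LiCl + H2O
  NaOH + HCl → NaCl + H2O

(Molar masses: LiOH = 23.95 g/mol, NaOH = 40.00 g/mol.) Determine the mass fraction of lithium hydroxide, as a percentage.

16.65 %

n(HCl) = 0.02793 × 0.2757 = 7.700 × 10^-3 mol
Let x = n(LiOH), y = n(NaOH).
Titrant: 1x + 1y = 7.700 × 10^-3;  mass: 23.95x + 40.00y = 0.2771
Solving, x = 1.926 × 10^-3 mol, y = 5.774 × 10^-3 mol
mass of LiOH = 1.926 × 10^-3 × 23.95 = 0.04613 g
% LiOH = 0.04613 / 0.2771 × 100 = 16.65 %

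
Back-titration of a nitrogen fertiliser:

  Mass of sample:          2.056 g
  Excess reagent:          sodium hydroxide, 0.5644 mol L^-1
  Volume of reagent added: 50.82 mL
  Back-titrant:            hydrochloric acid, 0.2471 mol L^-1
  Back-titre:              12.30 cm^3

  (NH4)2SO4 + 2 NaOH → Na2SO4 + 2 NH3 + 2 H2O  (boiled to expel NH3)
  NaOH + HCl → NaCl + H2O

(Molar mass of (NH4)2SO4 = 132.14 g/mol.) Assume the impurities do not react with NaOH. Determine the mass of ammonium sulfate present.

1.694 g

n(NaOH) added = 0.05082 × 0.5644 = 0.02868 mol
n(HCl) used in back-titration = 0.01230 × 0.2471 = 3.039 × 10^-3 mol
n(NaOH) left over = 3.039 × 10^-3 mol (1:1 ratio)
n(NaOH) consumed by analyte = 0.02868 − 3.039 × 10^-3 = 0.02564 mol
From the 1:2 ratio, n((NH4)2SO4) = 1/2 × 0.02564 = 0.01282 mol
mass of (NH4)2SO4 = 0.01282 × 132.14 = 1.694 g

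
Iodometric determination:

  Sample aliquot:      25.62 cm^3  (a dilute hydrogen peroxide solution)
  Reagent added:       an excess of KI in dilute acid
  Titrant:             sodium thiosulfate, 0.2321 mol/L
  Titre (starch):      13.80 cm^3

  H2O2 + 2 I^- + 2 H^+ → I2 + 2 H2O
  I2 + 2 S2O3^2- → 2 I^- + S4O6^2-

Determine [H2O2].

n(S2O3^2-) = 0.01380 × 0.2321 = 3.203 × 10^-3 mol
n(I2) = n(S2O3^2-)/2 = 1.601 × 10^-3 mol
n(H2O2) in the aliquot = 1.601 × 10^-3 mol (1:1 ratio)
[H2O2] = 1.601 × 10^-3 / 0.02562 = 0.06251 mol/L

0.06251 mol/L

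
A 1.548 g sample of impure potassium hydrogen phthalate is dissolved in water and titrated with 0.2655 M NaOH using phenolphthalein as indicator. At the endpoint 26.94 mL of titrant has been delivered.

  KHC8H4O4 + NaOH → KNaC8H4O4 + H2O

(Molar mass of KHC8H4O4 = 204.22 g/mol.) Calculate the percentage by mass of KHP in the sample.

94.36 %

n(NaOH) = 0.02694 L × 0.2655 mol/L = 7.153 × 10^-3 mol
n(KHC8H4O4) = 7.153 × 10^-3 mol (1:1 ratio)
mass of KHC8H4O4 = 7.153 × 10^-3 × 204.22 g/mol = 1.461 g
% KHC8H4O4 = 1.461 / 1.548 × 100 = 94.36 %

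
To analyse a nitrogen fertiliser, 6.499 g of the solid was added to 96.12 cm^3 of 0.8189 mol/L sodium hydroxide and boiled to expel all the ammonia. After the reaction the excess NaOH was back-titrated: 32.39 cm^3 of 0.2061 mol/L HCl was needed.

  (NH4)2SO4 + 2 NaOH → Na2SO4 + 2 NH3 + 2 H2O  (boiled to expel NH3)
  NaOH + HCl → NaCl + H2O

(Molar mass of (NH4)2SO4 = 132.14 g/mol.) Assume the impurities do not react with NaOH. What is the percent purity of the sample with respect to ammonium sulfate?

73.23 %

n(NaOH) added = 0.09612 × 0.8189 = 0.07871 mol
n(HCl) used in back-titration = 0.03239 × 0.2061 = 6.676 × 10^-3 mol
n(NaOH) left over = 6.676 × 10^-3 mol (1:1 ratio)
n(NaOH) consumed by analyte = 0.07871 − 6.676 × 10^-3 = 0.07204 mol
From the 1:2 ratio, n((NH4)2SO4) = 1/2 × 0.07204 = 0.03602 mol
mass of (NH4)2SO4 = 0.03602 × 132.14 = 4.759 g
% (NH4)2SO4 = 4.759 / 6.499 × 100 = 73.23 %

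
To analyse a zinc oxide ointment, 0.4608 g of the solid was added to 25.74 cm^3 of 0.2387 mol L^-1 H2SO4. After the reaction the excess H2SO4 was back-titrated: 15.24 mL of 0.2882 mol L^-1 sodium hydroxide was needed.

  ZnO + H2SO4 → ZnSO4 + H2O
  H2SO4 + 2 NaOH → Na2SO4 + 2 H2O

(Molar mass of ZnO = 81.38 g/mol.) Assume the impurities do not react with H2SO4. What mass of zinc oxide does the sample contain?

n(H2SO4) added = 0.02574 × 0.2387 = 6.144 × 10^-3 mol
n(NaOH) used in back-titration = 0.01524 × 0.2882 = 4.392 × 10^-3 mol
From the 1:2 ratio, n(H2SO4) left over = 1/2 × 4.392 × 10^-3 = 2.196 × 10^-3 mol
n(H2SO4) consumed by analyte = 6.144 × 10^-3 − 2.196 × 10^-3 = 3.948 × 10^-3 mol
n(ZnO) = 3.948 × 10^-3 mol (1:1 ratio)
mass of ZnO = 3.948 × 10^-3 × 81.38 = 0.3213 g

0.3213 g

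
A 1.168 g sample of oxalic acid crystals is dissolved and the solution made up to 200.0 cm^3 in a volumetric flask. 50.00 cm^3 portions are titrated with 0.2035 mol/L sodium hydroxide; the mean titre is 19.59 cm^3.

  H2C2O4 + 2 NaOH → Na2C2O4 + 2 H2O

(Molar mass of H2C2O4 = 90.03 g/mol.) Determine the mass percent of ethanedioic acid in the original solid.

61.46 %

n(NaOH) per titration = 0.01959 × 0.2035 = 3.987 × 10^-3 mol
From the 1:2 ratio, n(H2C2O4) in each aliquot = 1/2 × 3.987 × 10^-3 = 1.993 × 10^-3 mol
n(H2C2O4) in the whole flask = 1.993 × 10^-3 × 200.0/50.00 = 7.973 × 10^-3 mol
mass of H2C2O4 = 7.973 × 10^-3 × 90.03 = 0.7178 g
% H2C2O4 = 0.7178 / 1.168 × 100 = 61.46 %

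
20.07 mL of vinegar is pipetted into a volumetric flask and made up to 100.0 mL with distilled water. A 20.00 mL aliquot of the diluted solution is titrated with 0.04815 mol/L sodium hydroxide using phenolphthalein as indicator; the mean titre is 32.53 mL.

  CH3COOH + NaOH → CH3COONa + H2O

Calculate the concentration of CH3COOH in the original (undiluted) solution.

0.3902 mol/L

n(NaOH) = 0.03253 × 0.04815 = 1.566 × 10^-3 mol
n(CH3COOH) in the aliquot = 1.566 × 10^-3 mol (1:1 ratio)
[CH3COOH]_dilute = 1.566 × 10^-3 / 0.02000 = 0.07832 mol/L
Dilution factor = 100.0 / 20.07 = 4.983
[CH3COOH]_stock = 0.07832 × 4.983 = 0.3902 mol/L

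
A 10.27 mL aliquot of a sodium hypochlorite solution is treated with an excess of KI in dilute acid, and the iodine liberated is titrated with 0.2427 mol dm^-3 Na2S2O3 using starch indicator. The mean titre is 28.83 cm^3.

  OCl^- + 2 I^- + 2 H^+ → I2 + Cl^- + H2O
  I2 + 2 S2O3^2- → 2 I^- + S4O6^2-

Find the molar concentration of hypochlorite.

n(S2O3^2-) = 0.02883 × 0.2427 = 6.997 × 10^-3 mol
n(I2) = n(S2O3^2-)/2 = 3.499 × 10^-3 mol
n(OCl^-) in the aliquot = 3.499 × 10^-3 mol (1:1 ratio)
[OCl^-] = 3.499 × 10^-3 / 0.01027 = 0.3407 mol/L

0.3407 mol/L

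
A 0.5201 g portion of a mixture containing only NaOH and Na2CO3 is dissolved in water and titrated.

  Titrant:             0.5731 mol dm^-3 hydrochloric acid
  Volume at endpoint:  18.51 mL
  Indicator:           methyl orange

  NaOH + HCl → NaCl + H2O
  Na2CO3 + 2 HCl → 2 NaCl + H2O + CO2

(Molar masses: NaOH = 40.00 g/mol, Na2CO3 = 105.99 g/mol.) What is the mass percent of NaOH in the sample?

n(HCl) = 0.01851 × 0.5731 = 0.01061 mol
Let x = n(NaOH), y = n(Na2CO3).
Titrant: 1x + 2y = 0.01061;  mass: 40.00x + 105.99y = 0.5201
Solving, x = 3.238 × 10^-3 mol, y = 3.685 × 10^-3 mol
mass of NaOH = 3.238 × 10^-3 × 40.00 = 0.1295 g
% NaOH = 0.1295 / 0.5201 × 100 = 24.90 %

24.90 %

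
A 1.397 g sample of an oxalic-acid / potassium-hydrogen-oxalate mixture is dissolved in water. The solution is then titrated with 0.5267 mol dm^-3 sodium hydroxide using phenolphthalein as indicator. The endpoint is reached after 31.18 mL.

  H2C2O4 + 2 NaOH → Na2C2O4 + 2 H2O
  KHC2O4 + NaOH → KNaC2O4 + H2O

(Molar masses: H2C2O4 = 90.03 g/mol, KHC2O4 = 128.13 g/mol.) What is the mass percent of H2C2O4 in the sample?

27.42 %

n(NaOH) = 0.03118 × 0.5267 = 0.01642 mol
Let x = n(H2C2O4), y = n(KHC2O4).
Titrant: 2x + 1y = 0.01642;  mass: 90.03x + 128.13y = 1.397
Solving, x = 4.254 × 10^-3 mol, y = 7.914 × 10^-3 mol
mass of H2C2O4 = 4.254 × 10^-3 × 90.03 = 0.3830 g
% H2C2O4 = 0.3830 / 1.397 × 100 = 27.42 %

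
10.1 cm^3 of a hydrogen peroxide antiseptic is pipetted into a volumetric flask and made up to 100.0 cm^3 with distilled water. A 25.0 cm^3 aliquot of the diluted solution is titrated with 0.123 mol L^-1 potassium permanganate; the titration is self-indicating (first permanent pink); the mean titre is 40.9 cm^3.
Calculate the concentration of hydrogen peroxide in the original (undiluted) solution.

2 MnO4^- + 5 H2O2 + 6 H^+ → 2 Mn^2+ + 5 O2 + 8 H2O
n(KMnO4) = 0.0409 × 0.123 = 5.03 × 10^-3 mol
From the 5:2 ratio, n(H2O2) in the aliquot = 5/2 × 5.03 × 10^-3 = 0.0126 mol
[H2O2]_dilute = 0.0126 / 0.0250 = 0.503 mol/L
Dilution factor = 100.0 / 10.1 = 9.901
[H2O2]_stock = 0.503 × 9.901 = 4.98 mol/L

4.98 mol/L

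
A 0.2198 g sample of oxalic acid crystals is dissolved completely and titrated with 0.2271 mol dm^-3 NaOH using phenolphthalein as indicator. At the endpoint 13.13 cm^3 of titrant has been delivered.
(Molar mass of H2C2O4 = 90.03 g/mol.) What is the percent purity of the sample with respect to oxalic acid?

H2C2O4 + 2 NaOH → Na2C2O4 + 2 H2O
n(NaOH) = 0.01313 L × 0.2271 mol/L = 2.982 × 10^-3 mol
From the 1:2 ratio, n(H2C2O4) = 1/2 × 2.982 × 10^-3 = 1.491 × 10^-3 mol
mass of H2C2O4 = 1.491 × 10^-3 × 90.03 g/mol = 0.1342 g
% H2C2O4 = 0.1342 / 0.2198 × 100 = 61.07 %

61.07 %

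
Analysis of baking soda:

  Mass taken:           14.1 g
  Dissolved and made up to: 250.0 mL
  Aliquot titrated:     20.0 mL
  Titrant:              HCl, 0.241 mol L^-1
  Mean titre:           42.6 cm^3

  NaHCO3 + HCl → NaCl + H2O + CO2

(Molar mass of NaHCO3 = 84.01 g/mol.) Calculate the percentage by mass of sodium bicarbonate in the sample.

n(HCl) per titration = 0.0426 × 0.241 = 0.0103 mol
n(NaHCO3) in each aliquot = 0.0103 mol (1:1 ratio)
n(NaHCO3) in the whole flask = 0.0103 × 250.0/20.0 = 0.128 mol
mass of NaHCO3 = 0.128 × 84.01 = 10.8 g
% NaHCO3 = 10.8 / 14.1 × 100 = 76.5 %

76.5 %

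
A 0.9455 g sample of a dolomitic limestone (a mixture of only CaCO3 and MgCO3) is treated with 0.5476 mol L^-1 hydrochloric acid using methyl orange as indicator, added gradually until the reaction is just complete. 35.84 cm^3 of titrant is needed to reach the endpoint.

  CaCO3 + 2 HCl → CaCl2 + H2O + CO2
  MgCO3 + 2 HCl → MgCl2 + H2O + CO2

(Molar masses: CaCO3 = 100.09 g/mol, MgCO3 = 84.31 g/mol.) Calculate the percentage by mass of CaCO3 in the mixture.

79.27 %

n(HCl) = 0.03584 × 0.5476 = 0.01963 mol
Let x = n(CaCO3), y = n(MgCO3).
Titrant: 2x + 2y = 0.01963;  mass: 100.09x + 84.31y = 0.9455
Solving, x = 7.488 × 10^-3 mol, y = 2.325 × 10^-3 mol
mass of CaCO3 = 7.488 × 10^-3 × 100.09 = 0.7495 g
% CaCO3 = 0.7495 / 0.9455 × 100 = 79.27 %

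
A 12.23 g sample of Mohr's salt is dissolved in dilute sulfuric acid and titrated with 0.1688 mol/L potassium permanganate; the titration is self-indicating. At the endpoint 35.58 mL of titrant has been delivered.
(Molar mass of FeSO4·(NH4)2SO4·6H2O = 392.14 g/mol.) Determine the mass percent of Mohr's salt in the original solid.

MnO4^- + 5 Fe^2+ + 8 H^+ → Mn^2+ + 5 Fe^3+ + 4 H2O
n(KMnO4) = 0.03558 L × 0.1688 mol/L = 6.006 × 10^-3 mol
From the 5:1 ratio, n(FeSO4·(NH4)2SO4·6H2O) = 5/1 × 6.006 × 10^-3 = 0.03003 mol
mass of FeSO4·(NH4)2SO4·6H2O = 0.03003 × 392.14 g/mol = 11.78 g
% FeSO4·(NH4)2SO4·6H2O = 11.78 / 12.23 × 100 = 96.29 %

96.29 %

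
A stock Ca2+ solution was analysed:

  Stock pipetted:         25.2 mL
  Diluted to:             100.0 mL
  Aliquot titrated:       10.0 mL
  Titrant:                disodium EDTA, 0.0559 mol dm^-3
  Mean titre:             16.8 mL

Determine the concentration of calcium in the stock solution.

0.373 mol/L

Ca^2+ + EDTA^4- → [Ca(EDTA)]^2-
n(EDTA) = 0.0168 × 0.0559 = 9.39 × 10^-4 mol
n(Ca2+) in the aliquot = 9.39 × 10^-4 mol (1:1 ratio)
[Ca2+]_dilute = 9.39 × 10^-4 / 0.0100 = 0.0939 mol/L
Dilution factor = 100.0 / 25.2 = 3.968
[Ca2+]_stock = 0.0939 × 3.968 = 0.373 mol/L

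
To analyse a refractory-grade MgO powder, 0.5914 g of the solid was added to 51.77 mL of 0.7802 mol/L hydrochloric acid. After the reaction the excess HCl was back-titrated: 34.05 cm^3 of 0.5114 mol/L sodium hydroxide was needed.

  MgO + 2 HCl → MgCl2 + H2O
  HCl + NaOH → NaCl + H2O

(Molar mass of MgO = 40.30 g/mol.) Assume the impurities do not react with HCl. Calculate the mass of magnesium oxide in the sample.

n(HCl) added = 0.05177 × 0.7802 = 0.04039 mol
n(NaOH) used in back-titration = 0.03405 × 0.5114 = 0.01741 mol
n(HCl) left over = 0.01741 mol (1:1 ratio)
n(HCl) consumed by analyte = 0.04039 − 0.01741 = 0.02298 mol
From the 1:2 ratio, n(MgO) = 1/2 × 0.02298 = 0.01149 mol
mass of MgO = 0.01149 × 40.30 = 0.4630 g

0.4630 g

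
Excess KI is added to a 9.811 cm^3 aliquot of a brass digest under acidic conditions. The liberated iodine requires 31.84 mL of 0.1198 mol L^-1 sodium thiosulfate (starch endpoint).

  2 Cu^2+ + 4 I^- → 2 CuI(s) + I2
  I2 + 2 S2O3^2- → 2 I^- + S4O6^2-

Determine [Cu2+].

0.3888 mol/L

n(S2O3^2-) = 0.03184 × 0.1198 = 3.814 × 10^-3 mol
n(I2) = n(S2O3^2-)/2 = 1.907 × 10^-3 mol
From the 2:1 ratio, n(Cu2+) in the aliquot = 2/1 × 1.907 × 10^-3 = 3.814 × 10^-3 mol
[Cu2+] = 3.814 × 10^-3 / 0.009811 = 0.3888 mol/L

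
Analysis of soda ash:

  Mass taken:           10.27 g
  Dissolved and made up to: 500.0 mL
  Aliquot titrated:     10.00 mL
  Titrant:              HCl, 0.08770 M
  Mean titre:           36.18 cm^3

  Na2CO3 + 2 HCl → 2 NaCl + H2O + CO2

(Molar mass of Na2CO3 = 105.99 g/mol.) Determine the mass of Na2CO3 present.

8.408 g

n(HCl) per titration = 0.03618 × 0.08770 = 3.173 × 10^-3 mol
From the 1:2 ratio, n(Na2CO3) in each aliquot = 1/2 × 3.173 × 10^-3 = 1.586 × 10^-3 mol
n(Na2CO3) in the whole flask = 1.586 × 10^-3 × 500.0/10.00 = 0.07932 mol
mass of Na2CO3 = 0.07932 × 105.99 = 8.408 g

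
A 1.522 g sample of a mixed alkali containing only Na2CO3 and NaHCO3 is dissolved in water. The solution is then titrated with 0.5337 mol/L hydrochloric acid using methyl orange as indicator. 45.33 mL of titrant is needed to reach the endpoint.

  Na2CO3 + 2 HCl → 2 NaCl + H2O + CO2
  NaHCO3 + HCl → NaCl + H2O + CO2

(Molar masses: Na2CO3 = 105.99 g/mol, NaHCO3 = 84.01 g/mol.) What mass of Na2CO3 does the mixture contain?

n(HCl) = 0.04533 × 0.5337 = 0.02419 mol
Let x = n(Na2CO3), y = n(NaHCO3).
Titrant: 2x + 1y = 0.02419;  mass: 105.99x + 84.01y = 1.522
Solving, x = 8.229 × 10^-3 mol, y = 7.735 × 10^-3 mol
mass of Na2CO3 = 8.229 × 10^-3 × 105.99 = 0.8722 g

0.8722 g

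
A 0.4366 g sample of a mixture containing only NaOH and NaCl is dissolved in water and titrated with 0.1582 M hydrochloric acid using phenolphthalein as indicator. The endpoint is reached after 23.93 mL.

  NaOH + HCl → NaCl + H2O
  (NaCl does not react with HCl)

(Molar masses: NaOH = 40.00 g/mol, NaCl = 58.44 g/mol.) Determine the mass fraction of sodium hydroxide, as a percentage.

n(HCl) = 0.02393 × 0.1582 = 3.786 × 10^-3 mol
Let x = n(NaOH), y = n(NaCl).
Titrant: 1x = 3.786 × 10^-3;  mass: 40.00x + 58.44y = 0.4366
Solving, x = 3.786 × 10^-3 mol, y = 4.880 × 10^-3 mol
mass of NaOH = 3.786 × 10^-3 × 40.00 = 0.1514 g
% NaOH = 0.1514 / 0.4366 × 100 = 34.68 %

34.68 %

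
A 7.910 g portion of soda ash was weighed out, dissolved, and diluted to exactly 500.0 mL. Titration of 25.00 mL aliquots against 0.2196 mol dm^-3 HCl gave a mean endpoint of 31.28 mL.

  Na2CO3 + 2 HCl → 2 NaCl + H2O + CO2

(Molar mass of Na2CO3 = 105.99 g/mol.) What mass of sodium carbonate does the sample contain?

7.281 g

n(HCl) per titration = 0.03128 × 0.2196 = 6.869 × 10^-3 mol
From the 1:2 ratio, n(Na2CO3) in each aliquot = 1/2 × 6.869 × 10^-3 = 3.435 × 10^-3 mol
n(Na2CO3) in the whole flask = 3.435 × 10^-3 × 500.0/25.00 = 0.06869 mol
mass of Na2CO3 = 0.06869 × 105.99 = 7.281 g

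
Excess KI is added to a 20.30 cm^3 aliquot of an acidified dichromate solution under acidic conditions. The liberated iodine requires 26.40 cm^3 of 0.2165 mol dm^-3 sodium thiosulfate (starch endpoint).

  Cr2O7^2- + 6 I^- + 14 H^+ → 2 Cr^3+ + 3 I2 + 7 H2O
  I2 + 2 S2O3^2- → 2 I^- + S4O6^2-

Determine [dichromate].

0.04693 mol/L

n(S2O3^2-) = 0.02640 × 0.2165 = 5.716 × 10^-3 mol
n(I2) = n(S2O3^2-)/2 = 2.858 × 10^-3 mol
From the 1:3 ratio, n(Cr2O7^2-) in the aliquot = 1/3 × 2.858 × 10^-3 = 9.526 × 10^-4 mol
[Cr2O7^2-] = 9.526 × 10^-4 / 0.02030 = 0.04693 mol/L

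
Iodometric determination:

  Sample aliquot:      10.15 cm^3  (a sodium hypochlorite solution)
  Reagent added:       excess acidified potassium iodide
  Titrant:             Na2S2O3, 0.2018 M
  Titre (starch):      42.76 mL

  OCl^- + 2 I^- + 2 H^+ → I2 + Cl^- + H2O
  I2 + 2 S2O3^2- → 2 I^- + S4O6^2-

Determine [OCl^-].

0.4251 M

n(S2O3^2-) = 0.04276 × 0.2018 = 8.629 × 10^-3 mol
n(I2) = n(S2O3^2-)/2 = 4.314 × 10^-3 mol
n(OCl^-) in the aliquot = 4.314 × 10^-3 mol (1:1 ratio)
[OCl^-] = 4.314 × 10^-3 / 0.01015 = 0.4251 mol/L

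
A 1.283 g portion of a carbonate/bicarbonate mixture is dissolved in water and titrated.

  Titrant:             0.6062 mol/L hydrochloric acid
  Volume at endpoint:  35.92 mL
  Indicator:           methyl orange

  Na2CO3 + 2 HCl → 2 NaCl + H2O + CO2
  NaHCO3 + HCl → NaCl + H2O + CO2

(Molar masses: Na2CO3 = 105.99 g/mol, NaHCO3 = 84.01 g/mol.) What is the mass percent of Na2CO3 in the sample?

n(HCl) = 0.03592 × 0.6062 = 0.02177 mol
Let x = n(Na2CO3), y = n(NaHCO3).
Titrant: 2x + 1y = 0.02177;  mass: 105.99x + 84.01y = 1.283
Solving, x = 8.807 × 10^-3 mol, y = 4.161 × 10^-3 mol
mass of Na2CO3 = 8.807 × 10^-3 × 105.99 = 0.9334 g
% Na2CO3 = 0.9334 / 1.283 × 100 = 72.75 %

72.75 %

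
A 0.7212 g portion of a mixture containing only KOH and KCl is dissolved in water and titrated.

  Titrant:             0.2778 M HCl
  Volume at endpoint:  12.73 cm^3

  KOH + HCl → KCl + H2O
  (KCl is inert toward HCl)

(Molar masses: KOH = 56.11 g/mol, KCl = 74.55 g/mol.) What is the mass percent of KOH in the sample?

n(HCl) = 0.01273 × 0.2778 = 3.536 × 10^-3 mol
Let x = n(KOH), y = n(KCl).
Titrant: 1x = 3.536 × 10^-3;  mass: 56.11x + 74.55y = 0.7212
Solving, x = 3.536 × 10^-3 mol, y = 7.012 × 10^-3 mol
mass of KOH = 3.536 × 10^-3 × 56.11 = 0.1984 g
% KOH = 0.1984 / 0.7212 × 100 = 27.51 %

27.51 %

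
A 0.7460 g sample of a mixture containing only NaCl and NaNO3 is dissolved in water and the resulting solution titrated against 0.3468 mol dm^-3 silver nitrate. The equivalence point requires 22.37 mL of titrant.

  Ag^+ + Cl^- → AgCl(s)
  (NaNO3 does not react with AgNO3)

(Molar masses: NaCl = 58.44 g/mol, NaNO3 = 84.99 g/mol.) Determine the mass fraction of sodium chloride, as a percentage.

60.77 %

n(AgNO3) = 0.02237 × 0.3468 = 7.758 × 10^-3 mol
Let x = n(NaCl), y = n(NaNO3).
Titrant: 1x = 7.758 × 10^-3;  mass: 58.44x + 84.99y = 0.7460
Solving, x = 7.758 × 10^-3 mol, y = 3.443 × 10^-3 mol
mass of NaCl = 7.758 × 10^-3 × 58.44 = 0.4534 g
% NaCl = 0.4534 / 0.7460 × 100 = 60.77 %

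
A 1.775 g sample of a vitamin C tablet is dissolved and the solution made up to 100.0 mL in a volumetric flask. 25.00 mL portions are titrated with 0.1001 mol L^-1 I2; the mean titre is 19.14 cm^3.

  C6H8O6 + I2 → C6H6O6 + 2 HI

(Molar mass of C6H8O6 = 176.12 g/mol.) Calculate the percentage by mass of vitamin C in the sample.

76.04 %

n(I2) per titration = 0.01914 × 0.1001 = 1.916 × 10^-3 mol
n(C6H8O6) in each aliquot = 1.916 × 10^-3 mol (1:1 ratio)
n(C6H8O6) in the whole flask = 1.916 × 10^-3 × 100.0/25.00 = 7.664 × 10^-3 mol
mass of C6H8O6 = 7.664 × 10^-3 × 176.12 = 1.350 g
% C6H8O6 = 1.350 / 1.775 × 100 = 76.04 %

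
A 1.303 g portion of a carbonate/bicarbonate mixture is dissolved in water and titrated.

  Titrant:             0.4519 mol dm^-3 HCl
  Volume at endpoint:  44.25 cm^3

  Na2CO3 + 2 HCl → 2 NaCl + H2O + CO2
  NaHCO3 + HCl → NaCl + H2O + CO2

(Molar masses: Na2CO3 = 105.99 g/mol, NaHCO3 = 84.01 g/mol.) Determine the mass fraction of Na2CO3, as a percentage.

n(HCl) = 0.04425 × 0.4519 = 0.02000 mol
Let x = n(Na2CO3), y = n(NaHCO3).
Titrant: 2x + 1y = 0.02000;  mass: 105.99x + 84.01y = 1.303
Solving, x = 6.076 × 10^-3 mol, y = 7.844 × 10^-3 mol
mass of Na2CO3 = 6.076 × 10^-3 × 105.99 = 0.6440 g
% Na2CO3 = 0.6440 / 1.303 × 100 = 49.43 %

49.43 %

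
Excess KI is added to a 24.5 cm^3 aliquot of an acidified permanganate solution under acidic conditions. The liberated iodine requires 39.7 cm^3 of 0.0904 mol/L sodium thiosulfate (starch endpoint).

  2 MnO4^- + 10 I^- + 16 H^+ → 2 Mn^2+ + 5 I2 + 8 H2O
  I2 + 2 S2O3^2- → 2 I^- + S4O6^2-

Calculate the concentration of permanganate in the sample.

0.0293 mol/L

n(S2O3^2-) = 0.0397 × 0.0904 = 3.59 × 10^-3 mol
n(I2) = n(S2O3^2-)/2 = 1.79 × 10^-3 mol
From the 2:5 ratio, n(MnO4^-) in the aliquot = 2/5 × 1.79 × 10^-3 = 7.18 × 10^-4 mol
[MnO4^-] = 7.18 × 10^-4 / 0.0245 = 0.0293 mol/L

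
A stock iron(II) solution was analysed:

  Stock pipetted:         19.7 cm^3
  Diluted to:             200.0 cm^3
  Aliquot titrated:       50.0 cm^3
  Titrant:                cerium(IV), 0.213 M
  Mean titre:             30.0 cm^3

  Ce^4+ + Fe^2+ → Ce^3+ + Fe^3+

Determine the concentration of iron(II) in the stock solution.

n(Ce4+) = 0.0300 × 0.213 = 6.39 × 10^-3 mol
n(Fe2+) in the aliquot = 6.39 × 10^-3 mol (1:1 ratio)
[Fe2+]_dilute = 6.39 × 10^-3 / 0.0500 = 0.128 mol/L
Dilution factor = 200.0 / 19.7 = 10.15
[Fe2+]_stock = 0.128 × 10.15 = 1.30 mol/L

1.30 M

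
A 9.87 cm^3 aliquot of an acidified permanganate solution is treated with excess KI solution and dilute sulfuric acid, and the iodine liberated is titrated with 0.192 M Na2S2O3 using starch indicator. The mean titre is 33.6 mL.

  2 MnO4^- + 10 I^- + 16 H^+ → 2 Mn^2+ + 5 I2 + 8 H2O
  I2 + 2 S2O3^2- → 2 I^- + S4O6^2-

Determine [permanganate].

n(S2O3^2-) = 0.0336 × 0.192 = 6.45 × 10^-3 mol
n(I2) = n(S2O3^2-)/2 = 3.23 × 10^-3 mol
From the 2:5 ratio, n(MnO4^-) in the aliquot = 2/5 × 3.23 × 10^-3 = 1.29 × 10^-3 mol
[MnO4^-] = 1.29 × 10^-3 / 0.00987 = 0.131 mol/L

0.131 M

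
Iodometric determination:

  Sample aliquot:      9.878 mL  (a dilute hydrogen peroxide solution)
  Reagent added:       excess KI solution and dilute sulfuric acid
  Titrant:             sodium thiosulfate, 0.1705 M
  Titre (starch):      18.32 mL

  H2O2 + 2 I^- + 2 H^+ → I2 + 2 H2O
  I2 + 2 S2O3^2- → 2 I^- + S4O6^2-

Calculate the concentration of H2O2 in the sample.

n(S2O3^2-) = 0.01832 × 0.1705 = 3.124 × 10^-3 mol
n(I2) = n(S2O3^2-)/2 = 1.562 × 10^-3 mol
n(H2O2) in the aliquot = 1.562 × 10^-3 mol (1:1 ratio)
[H2O2] = 1.562 × 10^-3 / 0.009878 = 0.1581 mol/L

0.1581 M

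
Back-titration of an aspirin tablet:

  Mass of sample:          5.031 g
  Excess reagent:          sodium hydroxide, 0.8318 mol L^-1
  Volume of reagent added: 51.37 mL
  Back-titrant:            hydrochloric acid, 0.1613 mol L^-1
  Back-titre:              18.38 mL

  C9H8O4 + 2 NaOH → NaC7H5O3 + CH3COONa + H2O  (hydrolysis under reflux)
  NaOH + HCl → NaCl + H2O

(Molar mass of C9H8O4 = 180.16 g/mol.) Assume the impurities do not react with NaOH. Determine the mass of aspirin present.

n(NaOH) added = 0.05137 × 0.8318 = 0.04273 mol
n(HCl) used in back-titration = 0.01838 × 0.1613 = 2.965 × 10^-3 mol
n(NaOH) left over = 2.965 × 10^-3 mol (1:1 ratio)
n(NaOH) consumed by analyte = 0.04273 − 2.965 × 10^-3 = 0.03976 mol
From the 1:2 ratio, n(C9H8O4) = 1/2 × 0.03976 = 0.01988 mol
mass of C9H8O4 = 0.01988 × 180.16 = 3.582 g

3.582 g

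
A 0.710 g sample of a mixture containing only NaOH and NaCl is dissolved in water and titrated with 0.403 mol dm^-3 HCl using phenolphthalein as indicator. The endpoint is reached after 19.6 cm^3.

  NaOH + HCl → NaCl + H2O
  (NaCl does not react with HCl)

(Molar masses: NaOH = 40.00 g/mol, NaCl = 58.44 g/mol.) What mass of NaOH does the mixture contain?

n(HCl) = 0.0196 × 0.403 = 7.90 × 10^-3 mol
Let x = n(NaOH), y = n(NaCl).
Titrant: 1x = 7.90 × 10^-3;  mass: 40.00x + 58.44y = 0.710
Solving, x = 7.90 × 10^-3 mol, y = 6.74 × 10^-3 mol
mass of NaOH = 7.90 × 10^-3 × 40.00 = 0.316 g

0.316 g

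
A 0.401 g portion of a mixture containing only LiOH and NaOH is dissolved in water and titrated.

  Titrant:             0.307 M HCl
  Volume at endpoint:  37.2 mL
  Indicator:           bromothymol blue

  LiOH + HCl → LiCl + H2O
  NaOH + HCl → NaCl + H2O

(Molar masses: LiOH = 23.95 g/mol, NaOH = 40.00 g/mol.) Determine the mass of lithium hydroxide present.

0.0833 g

n(HCl) = 0.0372 × 0.307 = 0.0114 mol
Let x = n(LiOH), y = n(NaOH).
Titrant: 1x + 1y = 0.0114;  mass: 23.95x + 40.00y = 0.401
Solving, x = 3.48 × 10^-3 mol, y = 7.94 × 10^-3 mol
mass of LiOH = 3.48 × 10^-3 × 23.95 = 0.0833 g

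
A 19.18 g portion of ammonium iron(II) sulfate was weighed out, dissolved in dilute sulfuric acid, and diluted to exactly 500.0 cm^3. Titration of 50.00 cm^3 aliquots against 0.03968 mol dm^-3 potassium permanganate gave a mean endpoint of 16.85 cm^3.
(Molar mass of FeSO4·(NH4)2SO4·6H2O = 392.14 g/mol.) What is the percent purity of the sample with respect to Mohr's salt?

68.35 %

MnO4^- + 5 Fe^2+ + 8 H^+ → Mn^2+ + 5 Fe^3+ + 4 H2O
n(KMnO4) per titration = 0.01685 × 0.03968 = 6.686 × 10^-4 mol
From the 5:1 ratio, n(FeSO4·(NH4)2SO4·6H2O) in each aliquot = 5/1 × 6.686 × 10^-4 = 3.343 × 10^-3 mol
n(FeSO4·(NH4)2SO4·6H2O) in the whole flask = 3.343 × 10^-3 × 500.0/50.00 = 0.03343 mol
mass of FeSO4·(NH4)2SO4·6H2O = 0.03343 × 392.14 = 13.11 g
% FeSO4·(NH4)2SO4·6H2O = 13.11 / 19.18 × 100 = 68.35 %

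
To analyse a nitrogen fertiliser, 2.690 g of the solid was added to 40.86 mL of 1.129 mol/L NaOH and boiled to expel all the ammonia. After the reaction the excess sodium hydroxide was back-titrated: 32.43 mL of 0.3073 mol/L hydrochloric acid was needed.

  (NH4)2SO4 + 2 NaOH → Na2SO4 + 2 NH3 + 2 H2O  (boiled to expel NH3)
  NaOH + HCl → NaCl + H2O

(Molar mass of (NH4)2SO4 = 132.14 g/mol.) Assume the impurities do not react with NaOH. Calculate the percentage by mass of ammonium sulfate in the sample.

n(NaOH) added = 0.04086 × 1.129 = 0.04613 mol
n(HCl) used in back-titration = 0.03243 × 0.3073 = 9.966 × 10^-3 mol
n(NaOH) left over = 9.966 × 10^-3 mol (1:1 ratio)
n(NaOH) consumed by analyte = 0.04613 − 9.966 × 10^-3 = 0.03617 mol
From the 1:2 ratio, n((NH4)2SO4) = 1/2 × 0.03617 = 0.01808 mol
mass of (NH4)2SO4 = 0.01808 × 132.14 = 2.389 g
% (NH4)2SO4 = 2.389 / 2.690 × 100 = 88.83 %

88.83 %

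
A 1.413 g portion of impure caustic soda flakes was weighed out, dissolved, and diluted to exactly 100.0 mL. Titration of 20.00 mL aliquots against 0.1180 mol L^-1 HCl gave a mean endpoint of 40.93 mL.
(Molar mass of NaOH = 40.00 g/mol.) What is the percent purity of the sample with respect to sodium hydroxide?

68.36 %

NaOH + HCl → NaCl + H2O
n(HCl) per titration = 0.04093 × 0.1180 = 4.830 × 10^-3 mol
n(NaOH) in each aliquot = 4.830 × 10^-3 mol (1:1 ratio)
n(NaOH) in the whole flask = 4.830 × 10^-3 × 100.0/20.00 = 0.02415 mol
mass of NaOH = 0.02415 × 40.00 = 0.9659 g
% NaOH = 0.9659 / 1.413 × 100 = 68.36 %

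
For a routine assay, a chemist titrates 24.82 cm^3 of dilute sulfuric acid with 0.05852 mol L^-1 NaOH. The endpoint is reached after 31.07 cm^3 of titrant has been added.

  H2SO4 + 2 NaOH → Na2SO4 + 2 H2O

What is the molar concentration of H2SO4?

n(NaOH) = 0.03107 L × 0.05852 mol/L = 1.818 × 10^-3 mol
From the 1:2 mole ratio, n(H2SO4) = 1/2 × 1.818 × 10^-3 = 9.091 × 10^-4 mol
[H2SO4] = 9.091 × 10^-4 mol / 0.02482 L = 0.03663 mol/L

0.03663 mol/L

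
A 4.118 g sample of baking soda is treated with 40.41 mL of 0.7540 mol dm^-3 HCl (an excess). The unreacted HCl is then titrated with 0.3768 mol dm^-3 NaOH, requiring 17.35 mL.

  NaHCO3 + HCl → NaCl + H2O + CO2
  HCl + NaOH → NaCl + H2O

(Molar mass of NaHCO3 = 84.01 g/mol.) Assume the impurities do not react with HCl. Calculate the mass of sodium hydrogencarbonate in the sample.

2.010 g

n(HCl) added = 0.04041 × 0.7540 = 0.03047 mol
n(NaOH) used in back-titration = 0.01735 × 0.3768 = 6.537 × 10^-3 mol
n(HCl) left over = 6.537 × 10^-3 mol (1:1 ratio)
n(HCl) consumed by analyte = 0.03047 − 6.537 × 10^-3 = 0.02393 mol
n(NaHCO3) = 0.02393 mol (1:1 ratio)
mass of NaHCO3 = 0.02393 × 84.01 = 2.010 g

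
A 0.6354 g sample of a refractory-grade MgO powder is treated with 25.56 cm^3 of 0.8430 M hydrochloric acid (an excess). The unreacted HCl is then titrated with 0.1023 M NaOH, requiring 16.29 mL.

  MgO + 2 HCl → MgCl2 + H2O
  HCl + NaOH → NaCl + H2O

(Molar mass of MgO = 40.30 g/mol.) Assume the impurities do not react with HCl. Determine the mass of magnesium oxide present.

n(HCl) added = 0.02556 × 0.8430 = 0.02155 mol
n(NaOH) used in back-titration = 0.01629 × 0.1023 = 1.666 × 10^-3 mol
n(HCl) left over = 1.666 × 10^-3 mol (1:1 ratio)
n(HCl) consumed by analyte = 0.02155 − 1.666 × 10^-3 = 0.01988 mol
From the 1:2 ratio, n(MgO) = 1/2 × 0.01988 = 9.940 × 10^-3 mol
mass of MgO = 9.940 × 10^-3 × 40.30 = 0.4006 g

0.4006 g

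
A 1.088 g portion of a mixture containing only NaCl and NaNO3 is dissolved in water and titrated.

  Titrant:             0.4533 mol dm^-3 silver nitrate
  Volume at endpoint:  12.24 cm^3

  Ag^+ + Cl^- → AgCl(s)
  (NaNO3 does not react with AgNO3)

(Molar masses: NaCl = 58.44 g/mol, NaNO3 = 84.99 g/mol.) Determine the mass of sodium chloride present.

0.3242 g

n(AgNO3) = 0.01224 × 0.4533 = 5.548 × 10^-3 mol
Let x = n(NaCl), y = n(NaNO3).
Titrant: 1x = 5.548 × 10^-3;  mass: 58.44x + 84.99y = 1.088
Solving, x = 5.548 × 10^-3 mol, y = 8.986 × 10^-3 mol
mass of NaCl = 5.548 × 10^-3 × 58.44 = 0.3242 g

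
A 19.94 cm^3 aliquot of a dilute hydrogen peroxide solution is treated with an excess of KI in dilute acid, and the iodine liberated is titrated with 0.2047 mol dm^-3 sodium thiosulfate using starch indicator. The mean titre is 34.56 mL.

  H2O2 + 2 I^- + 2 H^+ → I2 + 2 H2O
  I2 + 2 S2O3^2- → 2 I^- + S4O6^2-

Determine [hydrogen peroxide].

n(S2O3^2-) = 0.03456 × 0.2047 = 7.074 × 10^-3 mol
n(I2) = n(S2O3^2-)/2 = 3.537 × 10^-3 mol
n(H2O2) in the aliquot = 3.537 × 10^-3 mol (1:1 ratio)
[H2O2] = 3.537 × 10^-3 / 0.01994 = 0.1774 mol/L

0.1774 mol/L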